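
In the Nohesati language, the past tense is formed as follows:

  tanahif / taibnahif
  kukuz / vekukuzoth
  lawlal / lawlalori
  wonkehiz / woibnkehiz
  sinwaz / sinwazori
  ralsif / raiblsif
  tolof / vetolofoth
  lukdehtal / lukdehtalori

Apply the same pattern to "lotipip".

"lotipip" has last vowel 'i'. The stems whose last vowel is 'i' (ralsif → raiblsif, wonkehiz → woibnkehiz, tanahif → taibnahif) insert -ib- after the first vowel.
So lotipip → loibtipip.

loibtipip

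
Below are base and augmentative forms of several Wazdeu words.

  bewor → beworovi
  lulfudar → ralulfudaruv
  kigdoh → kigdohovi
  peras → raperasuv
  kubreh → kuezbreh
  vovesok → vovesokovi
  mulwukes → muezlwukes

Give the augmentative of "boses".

boezses

lulfudar and bewor both end in -r yet inflect differently (ralulfudaruv, beworovi), so the final letter is not what conditions the rule; the last vowel is.
"boses" has last vowel 'e'. The stems whose last vowel is 'e' (kubreh → kuezbreh, mulwukes → muezlwukes) insert -ez- after the first vowel.
So boses → boezses.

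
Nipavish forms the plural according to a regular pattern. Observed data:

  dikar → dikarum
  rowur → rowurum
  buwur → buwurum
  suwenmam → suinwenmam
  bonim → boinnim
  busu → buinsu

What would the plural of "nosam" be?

noinsam

dikar and suwenmam both have last vowel 'a' yet inflect differently (dikarum, suinwenmam), so the last vowel is not what conditions the rule; the final letter is.
"nosam" ends in -m. The stems ending in -m (suwenmam → suinwenmam, bonim → boinnim) insert -in- after the first vowel.
The other pattern: stems ending in -r add -um.
So nosam → noinsam.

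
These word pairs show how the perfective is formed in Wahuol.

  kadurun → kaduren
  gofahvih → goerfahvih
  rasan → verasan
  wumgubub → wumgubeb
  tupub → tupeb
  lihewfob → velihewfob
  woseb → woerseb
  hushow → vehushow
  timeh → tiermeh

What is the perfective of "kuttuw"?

woseb and lihewfob both end in -b yet inflect differently (woerseb, velihewfob), so the final letter is not what conditions the rule; the last vowel is.
"kuttuw" has last vowel 'u'. The stems whose last vowel is 'u' (kadurun → kaduren, wumgubub → wumgubeb, tupub → tupeb) change the last vowel to 'e'.
So kuttuw → kuttew.

kuttew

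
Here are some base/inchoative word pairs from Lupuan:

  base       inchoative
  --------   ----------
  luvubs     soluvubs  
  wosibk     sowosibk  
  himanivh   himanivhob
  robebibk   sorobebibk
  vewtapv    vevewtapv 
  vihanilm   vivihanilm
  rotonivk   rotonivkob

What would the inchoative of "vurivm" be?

rotonivk and wosibk both end in -k yet inflect differently (rotonivkob, sowosibk), so the final letter is not what conditions the rule; the second-to-last letter is.
"vurivm" has second-to-last letter 'v'. The stems whose second-to-last letter is 'v' (himanivh → himanivhob, rotonivk → rotonivkob) add -ob.
The other patterns: stems whose second-to-last letter is 'b' add the prefix so-; stems whose second-to-last letter is 'l' or 'p' repeat the first consonant+vowel as a prefix.
So vurivm → vurivmob.

vurivmob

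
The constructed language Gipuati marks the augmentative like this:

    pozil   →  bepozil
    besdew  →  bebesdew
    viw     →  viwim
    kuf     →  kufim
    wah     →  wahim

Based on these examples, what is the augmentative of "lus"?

lusim

besdew and viw both end in -w yet inflect differently (bebesdew, viwim), so the final letter is not what conditions the rule; the number of vowels is.
"lus" has 1 vowel. The stems with 1 vowel (viw → viwim, kuf → kufim, wah → wahim) add -im.
The other pattern: stems with 2 vowels add the prefix be-.
So lus → lusim.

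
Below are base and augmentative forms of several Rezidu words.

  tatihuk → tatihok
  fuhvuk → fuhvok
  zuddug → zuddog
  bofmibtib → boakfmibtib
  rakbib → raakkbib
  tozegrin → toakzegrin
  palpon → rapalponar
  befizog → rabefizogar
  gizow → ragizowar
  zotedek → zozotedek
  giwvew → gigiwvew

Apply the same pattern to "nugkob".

tozegrin and palpon both end in -n yet inflect differently (toakzegrin, rapalponar), so the final letter is not what conditions the rule; the last vowel is.
"nugkob" has last vowel 'o'. The stems whose last vowel is 'o' (palpon → rapalponar, befizog → rabefizogar, gizow → ragizowar) add ra- … -ar around the stem.
The other patterns: stems whose last vowel is 'u' change the last vowel to 'o'; stems whose last vowel is 'i' insert -ak- after the first vowel; stems whose last vowel is 'e' repeat the first consonant+vowel as a prefix.
So nugkob → ranugkobar.

ranugkobar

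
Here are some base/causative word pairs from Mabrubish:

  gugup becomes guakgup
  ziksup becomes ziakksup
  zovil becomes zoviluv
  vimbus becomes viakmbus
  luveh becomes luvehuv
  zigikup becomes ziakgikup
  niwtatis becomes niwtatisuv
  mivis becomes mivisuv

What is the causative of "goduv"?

"goduv" has last vowel 'u'. The stems whose last vowel is 'u' (vimbus → viakmbus, gugup → guakgup, ziksup → ziakksup) insert -ak- after the first vowel.
The other pattern: stems whose last vowel is 'e' or 'i' add -uv.
So goduv → goakduv.

goakduv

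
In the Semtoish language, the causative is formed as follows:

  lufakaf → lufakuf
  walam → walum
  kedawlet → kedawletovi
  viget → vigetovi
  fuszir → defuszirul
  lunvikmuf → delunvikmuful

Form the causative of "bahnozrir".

"bahnozrir" has last vowel 'i'. The one such stem in the data (fuszir → defuszirul) adds de- … -ul around the stem, so the same rule applies.
So bahnozrir → debahnozrirul.

debahnozrirul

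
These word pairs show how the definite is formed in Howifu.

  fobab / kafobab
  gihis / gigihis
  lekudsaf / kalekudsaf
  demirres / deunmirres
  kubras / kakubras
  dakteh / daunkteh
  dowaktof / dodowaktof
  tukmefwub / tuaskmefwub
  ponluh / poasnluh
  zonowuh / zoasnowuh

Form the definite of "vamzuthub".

demirres and kubras both end in -s yet inflect differently (deunmirres, kakubras), so the final letter is not what conditions the rule; the last vowel is.
"vamzuthub" has last vowel 'u'. The stems whose last vowel is 'u' (tukmefwub → tuaskmefwub, zonowuh → zoasnowuh, ponluh → poasnluh) insert -as- after the first vowel.
So vamzuthub → vaasmzuthub.

vaasmzuthub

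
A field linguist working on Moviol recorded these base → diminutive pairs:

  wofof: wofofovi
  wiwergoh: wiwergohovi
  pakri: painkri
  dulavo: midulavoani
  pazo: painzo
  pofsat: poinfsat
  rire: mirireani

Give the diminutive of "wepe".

pazo and dulavo both end in -o yet inflect differently (painzo, midulavoani), so the final letter is not what conditions the rule; the first letter is.
"wepe" begins with w-. The stems beginning with w- (wiwergoh → wiwergohovi, wofof → wofofovi) add -ovi.
So wepe → wepeovi.

wepeovi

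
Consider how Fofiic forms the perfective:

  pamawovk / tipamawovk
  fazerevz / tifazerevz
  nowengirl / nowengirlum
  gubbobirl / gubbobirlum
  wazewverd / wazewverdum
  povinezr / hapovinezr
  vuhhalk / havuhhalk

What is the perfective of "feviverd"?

pamawovk and vuhhalk both end in -k yet inflect differently (tipamawovk, havuhhalk), so the final letter is not what conditions the rule; the second-to-last letter is.
"feviverd" has second-to-last letter 'r'. The stems whose second-to-last letter is 'r' (nowengirl → nowengirlum, gubbobirl → gubbobirlum, wazewverd → wazewverdum) add -um.
So feviverd → feviverdum.

feviverdum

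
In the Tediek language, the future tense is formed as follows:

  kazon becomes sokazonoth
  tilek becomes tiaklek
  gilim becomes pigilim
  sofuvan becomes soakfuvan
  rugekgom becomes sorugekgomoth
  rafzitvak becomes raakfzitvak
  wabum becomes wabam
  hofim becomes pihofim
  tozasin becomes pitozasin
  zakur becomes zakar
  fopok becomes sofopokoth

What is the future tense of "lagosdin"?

"lagosdin" has last vowel 'i'. The stems whose last vowel is 'i' (tozasin → pitozasin, gilim → pigilim, hofim → pihofim) add the prefix pi-.
The other patterns: stems whose last vowel is 'o' add so- … -oth around the stem; stems whose last vowel is 'a' or 'e' insert -ak- after the first vowel; stems whose last vowel is 'u' change the last vowel to 'a'.
So lagosdin → pilagosdin.

pilagosdin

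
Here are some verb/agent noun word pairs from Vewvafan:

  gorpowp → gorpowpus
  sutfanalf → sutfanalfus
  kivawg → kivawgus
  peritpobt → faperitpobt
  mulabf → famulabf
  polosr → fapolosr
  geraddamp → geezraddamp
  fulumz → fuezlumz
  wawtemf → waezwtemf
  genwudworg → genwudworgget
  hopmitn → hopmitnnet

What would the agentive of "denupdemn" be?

sutfanalf and mulabf both end in -f yet inflect differently (sutfanalfus, famulabf), so the final letter is not what conditions the rule; the second-to-last letter is.
"denupdemn" has second-to-last letter 'm'. The stems whose second-to-last letter is 'm' (geraddamp → geezraddamp, fulumz → fuezlumz, wawtemf → waezwtemf) insert -ez- after the first vowel.
So denupdemn → deeznupdemn.

deeznupdemn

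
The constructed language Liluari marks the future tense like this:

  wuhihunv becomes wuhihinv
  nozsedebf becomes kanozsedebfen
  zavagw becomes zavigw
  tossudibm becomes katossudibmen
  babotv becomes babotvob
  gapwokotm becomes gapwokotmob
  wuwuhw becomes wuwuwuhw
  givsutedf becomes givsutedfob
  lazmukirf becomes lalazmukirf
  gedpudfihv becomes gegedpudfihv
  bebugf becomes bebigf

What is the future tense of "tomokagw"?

tomokigw

wuwuhw and zavagw both end in -w yet inflect differently (wuwuwuhw, zavigw), so the final letter is not what conditions the rule; the second-to-last letter is.
"tomokagw" has second-to-last letter 'g'. The stems whose second-to-last letter is 'g' (zavagw → zavigw, bebugf → bebigf) change the last vowel to 'i'.
So tomokagw → tomokigw.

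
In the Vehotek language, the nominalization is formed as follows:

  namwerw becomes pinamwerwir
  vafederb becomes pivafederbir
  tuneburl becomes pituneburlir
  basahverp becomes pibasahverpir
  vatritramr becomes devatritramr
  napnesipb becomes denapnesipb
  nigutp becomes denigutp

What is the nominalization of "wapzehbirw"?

piwapzehbirwir

vafederb and napnesipb both end in -b yet inflect differently (pivafederbir, denapnesipb), so the final letter is not what conditions the rule; the second-to-last letter is.
"wapzehbirw" has second-to-last letter 'r'. The stems whose second-to-last letter is 'r' (namwerw → pinamwerwir, vafederb → pivafederbir, tuneburl → pituneburlir) add pi- … -ir around the stem.
So wapzehbirw → piwapzehbirwir.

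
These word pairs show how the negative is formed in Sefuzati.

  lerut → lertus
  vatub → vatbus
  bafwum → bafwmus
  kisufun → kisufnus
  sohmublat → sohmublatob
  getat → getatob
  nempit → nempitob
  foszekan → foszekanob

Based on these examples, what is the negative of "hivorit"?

"hivorit" has last vowel 'i'. The one such stem in the data (nempit → nempitob) adds -ob, so the same rule applies.
So hivorit → hivoritob.

hivoritob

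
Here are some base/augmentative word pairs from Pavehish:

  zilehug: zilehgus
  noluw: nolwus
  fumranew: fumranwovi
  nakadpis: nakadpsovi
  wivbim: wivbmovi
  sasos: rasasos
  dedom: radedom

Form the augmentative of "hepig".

hepgovi

noluw and fumranew both end in -w yet inflect differently (nolwus, fumranwovi), so the final letter is not what conditions the rule; the last vowel is.
"hepig" has last vowel 'i'. The stems whose last vowel is 'i' (nakadpis → nakadpsovi, wivbim → wivbmovi) delete the last vowel and add -ovi.
The other patterns: stems whose last vowel is 'u' delete the last vowel and add -us; stems whose last vowel is 'o' add the prefix ra-.
So hepig → hepgovi.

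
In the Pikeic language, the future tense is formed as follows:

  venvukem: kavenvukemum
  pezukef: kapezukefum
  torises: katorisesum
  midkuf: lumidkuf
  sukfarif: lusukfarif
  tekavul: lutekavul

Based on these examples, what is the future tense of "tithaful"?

lutithaful

pezukef and midkuf both end in -f yet inflect differently (kapezukefum, lumidkuf), so the final letter is not what conditions the rule; the last vowel is.
"tithaful" has last vowel 'u'. The stems whose last vowel is 'u' (midkuf → lumidkuf, tekavul → lutekavul) add the prefix lu-.
The other pattern: stems whose last vowel is 'e' add ka- … -um around the stem.
So tithaful → lutithaful.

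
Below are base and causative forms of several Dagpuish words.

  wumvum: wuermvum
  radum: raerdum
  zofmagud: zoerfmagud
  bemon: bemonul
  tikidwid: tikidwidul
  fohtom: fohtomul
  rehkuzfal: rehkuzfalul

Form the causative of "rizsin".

"rizsin" has last vowel 'i'. The one such stem in the data (tikidwid → tikidwidul) adds -ul, so the same rule applies.
So rizsin → rizsinul.

rizsinul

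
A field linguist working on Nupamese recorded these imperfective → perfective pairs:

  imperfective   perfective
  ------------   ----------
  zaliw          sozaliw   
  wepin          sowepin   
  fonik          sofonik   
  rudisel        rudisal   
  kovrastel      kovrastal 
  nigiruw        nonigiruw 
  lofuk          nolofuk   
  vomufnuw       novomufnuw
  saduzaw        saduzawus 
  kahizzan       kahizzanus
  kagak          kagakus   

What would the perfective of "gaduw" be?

nogaduw

zaliw and nigiruw both end in -w yet inflect differently (sozaliw, nonigiruw), so the final letter is not what conditions the rule; the last vowel is.
"gaduw" has last vowel 'u'. The stems whose last vowel is 'u' (nigiruw → nonigiruw, lofuk → nolofuk, vomufnuw → novomufnuw) add the prefix no-.
So gaduw → nogaduw.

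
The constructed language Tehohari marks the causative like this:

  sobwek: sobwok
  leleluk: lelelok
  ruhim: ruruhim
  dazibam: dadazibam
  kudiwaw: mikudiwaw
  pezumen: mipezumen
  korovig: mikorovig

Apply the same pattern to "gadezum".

gagadezum

"gadezum" ends in -m. The stems ending in -m (ruhim → ruruhim, dazibam → dadazibam) repeat the first consonant+vowel as a prefix.
So gadezum → gagadezum.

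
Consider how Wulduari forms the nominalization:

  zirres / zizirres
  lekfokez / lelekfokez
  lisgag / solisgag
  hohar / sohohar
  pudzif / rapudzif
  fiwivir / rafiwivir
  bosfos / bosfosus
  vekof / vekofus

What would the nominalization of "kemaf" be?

sokemaf

hohar and fiwivir both end in -r yet inflect differently (sohohar, rafiwivir), so the final letter is not what conditions the rule; the last vowel is.
"kemaf" has last vowel 'a'. The stems whose last vowel is 'a' (lisgag → solisgag, hohar → sohohar) add the prefix so-.
The other patterns: stems whose last vowel is 'e' repeat the first consonant+vowel as a prefix; stems whose last vowel is 'i' add the prefix ra-; stems whose last vowel is 'o' add -us.
So kemaf → sokemaf.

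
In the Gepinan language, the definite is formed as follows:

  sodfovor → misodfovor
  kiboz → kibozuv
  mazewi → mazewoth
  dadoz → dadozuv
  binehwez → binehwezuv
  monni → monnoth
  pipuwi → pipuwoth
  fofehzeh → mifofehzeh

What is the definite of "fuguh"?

mifuguh

binehwez and fofehzeh both have last vowel 'e' yet inflect differently (binehwezuv, mifofehzeh), so the last vowel is not what conditions the rule; the final letter is.
"fuguh" ends in -h. The one such stem in the data (fofehzeh → mifofehzeh) adds the prefix mi-, so the same rule applies.
So fuguh → mifuguh.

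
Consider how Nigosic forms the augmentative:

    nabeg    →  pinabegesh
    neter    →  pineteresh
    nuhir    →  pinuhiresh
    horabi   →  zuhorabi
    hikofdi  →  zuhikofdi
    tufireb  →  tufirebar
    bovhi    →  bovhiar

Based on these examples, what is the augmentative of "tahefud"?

tahefudar

horabi and bovhi both end in -i yet inflect differently (zuhorabi, bovhiar), so the final letter is not what conditions the rule; the first letter is.
"tahefud" begins with t-. The one such stem in the data (tufireb → tufirebar) adds -ar, so the same rule applies.
The other patterns: stems beginning with n- add pi- … -esh around the stem; stems beginning with h- add the prefix zu-.
So tahefud → tahefudar.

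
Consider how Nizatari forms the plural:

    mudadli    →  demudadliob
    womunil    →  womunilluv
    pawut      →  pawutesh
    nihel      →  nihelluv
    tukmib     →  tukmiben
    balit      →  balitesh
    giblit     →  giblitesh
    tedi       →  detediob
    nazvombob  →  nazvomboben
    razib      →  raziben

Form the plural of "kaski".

dekaskiob

tedi and balit both have last vowel 'i' yet inflect differently (detediob, balitesh), so the last vowel is not what conditions the rule; the final letter is.
"kaski" ends in -i. The stems ending in -i (tedi → detediob, mudadli → demudadliob) add de- … -ob around the stem.
So kaski → dekaskiob.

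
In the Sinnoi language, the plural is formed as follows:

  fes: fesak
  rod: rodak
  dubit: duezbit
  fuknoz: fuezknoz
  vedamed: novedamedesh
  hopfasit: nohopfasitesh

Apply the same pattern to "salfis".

saezlfis

rod and vedamed both end in -d yet inflect differently (rodak, novedamedesh), so the final letter is not what conditions the rule; the number of vowels is.
"salfis" has 2 vowels. The stems with 2 vowels (dubit → duezbit, fuknoz → fuezknoz) insert -ez- after the first vowel.
So salfis → saezlfis.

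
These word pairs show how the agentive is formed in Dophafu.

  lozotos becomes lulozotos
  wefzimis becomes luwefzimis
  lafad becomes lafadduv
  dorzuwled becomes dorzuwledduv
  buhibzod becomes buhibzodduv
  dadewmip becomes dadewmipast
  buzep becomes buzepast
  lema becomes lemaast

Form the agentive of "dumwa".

dumwaast

lozotos and buhibzod both have last vowel 'o' yet inflect differently (lulozotos, buhibzodduv), so the last vowel is not what conditions the rule; the final letter is.
"dumwa" ends in -a. The one such stem in the data (lema → lemaast) adds -ast, so the same rule applies.
The other patterns: stems ending in -s add the prefix lu-; stems ending in -d double the final consonant and add -uv.
So dumwa → dumwaast.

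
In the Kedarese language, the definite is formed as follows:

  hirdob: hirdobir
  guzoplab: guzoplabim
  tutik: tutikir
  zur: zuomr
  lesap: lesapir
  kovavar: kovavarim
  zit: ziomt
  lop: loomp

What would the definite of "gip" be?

giomp

lop and lesap both end in -p yet inflect differently (loomp, lesapir), so the final letter is not what conditions the rule; the number of vowels is.
"gip" has 1 vowel. The stems with 1 vowel (lop → loomp, zit → ziomt, zur → zuomr) insert -om- after the first vowel.
The other patterns: stems with 2 vowels add -ir; stems with 3 vowels add -im.
So gip → giomp.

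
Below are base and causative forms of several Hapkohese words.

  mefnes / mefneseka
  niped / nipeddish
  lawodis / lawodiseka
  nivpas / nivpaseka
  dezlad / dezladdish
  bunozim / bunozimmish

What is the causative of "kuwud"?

lawodis and bunozim both have last vowel 'i' yet inflect differently (lawodiseka, bunozimmish), so the last vowel is not what conditions the rule; the final letter is.
"kuwud" ends in -d. The stems ending in -d (dezlad → dezladdish, niped → nipeddish) double the final consonant and add -ish.
The other pattern: stems ending in -s add -eka.
So kuwud → kuwuddish.

kuwuddish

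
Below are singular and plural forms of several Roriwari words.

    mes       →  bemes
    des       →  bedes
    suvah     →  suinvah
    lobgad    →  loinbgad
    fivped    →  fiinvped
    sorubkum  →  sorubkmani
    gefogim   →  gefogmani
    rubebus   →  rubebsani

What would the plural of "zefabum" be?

"zefabum" has 3 vowels. The stems with 3 vowels (sorubkum → sorubkmani, gefogim → gefogmani, rubebus → rubebsani) delete the last vowel and add -ani.
The other patterns: stems with 1 vowel add the prefix be-; stems with 2 vowels insert -in- after the first vowel.
So zefabum → zefabmani.

zefabmani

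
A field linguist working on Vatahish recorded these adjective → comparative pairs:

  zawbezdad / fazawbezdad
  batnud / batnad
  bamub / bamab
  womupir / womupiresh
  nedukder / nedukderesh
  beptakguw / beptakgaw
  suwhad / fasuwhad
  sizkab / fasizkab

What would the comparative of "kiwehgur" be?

kiwehgar

"kiwehgur" has last vowel 'u'. The stems whose last vowel is 'u' (beptakguw → beptakgaw, bamub → bamab, batnud → batnad) change the last vowel to 'a'.
So kiwehgur → kiwehgar.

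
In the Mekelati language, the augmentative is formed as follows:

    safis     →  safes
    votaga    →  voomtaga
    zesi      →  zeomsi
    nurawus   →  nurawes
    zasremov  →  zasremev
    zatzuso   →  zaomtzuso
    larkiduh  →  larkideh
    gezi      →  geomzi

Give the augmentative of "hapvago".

haompvago

zatzuso and zasremov both have last vowel 'o' yet inflect differently (zaomtzuso, zasremev), so the last vowel is not what conditions the rule; whether the stem ends in a vowel or a consonant is.
"hapvago" ends in a vowel. The stems ending in a vowel (gezi → geomzi, votaga → voomtaga, zatzuso → zaomtzuso) insert -om- after the first vowel.
So hapvago → haompvago.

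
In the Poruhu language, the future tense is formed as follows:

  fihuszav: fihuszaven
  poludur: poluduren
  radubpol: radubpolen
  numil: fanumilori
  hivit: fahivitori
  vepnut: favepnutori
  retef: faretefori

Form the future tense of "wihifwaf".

radubpol and numil both end in -l yet inflect differently (radubpolen, fanumilori), so the final letter is not what conditions the rule; the number of vowels is.
"wihifwaf" has 3 vowels. The stems with 3 vowels (fihuszav → fihuszaven, poludur → poluduren, radubpol → radubpolen) add -en.
So wihifwaf → wihifwafen.

wihifwafen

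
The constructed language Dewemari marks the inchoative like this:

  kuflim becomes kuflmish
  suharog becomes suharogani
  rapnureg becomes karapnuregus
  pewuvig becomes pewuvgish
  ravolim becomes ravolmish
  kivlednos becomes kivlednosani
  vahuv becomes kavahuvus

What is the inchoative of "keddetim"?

keddetmish

pewuvig and suharog both end in -g yet inflect differently (pewuvgish, suharogani), so the final letter is not what conditions the rule; the last vowel is.
"keddetim" has last vowel 'i'. The stems whose last vowel is 'i' (kuflim → kuflmish, ravolim → ravolmish, pewuvig → pewuvgish) delete the last vowel and add -ish.
The other patterns: stems whose last vowel is 'o' add -ani; stems whose last vowel is 'e' or 'u' add ka- … -us around the stem.
So keddetim → keddetmish.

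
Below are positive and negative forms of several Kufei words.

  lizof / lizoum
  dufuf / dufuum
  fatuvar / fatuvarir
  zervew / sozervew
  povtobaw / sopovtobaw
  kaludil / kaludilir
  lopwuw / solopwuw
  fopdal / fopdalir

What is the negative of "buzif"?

buzium

"buzif" ends in -f. The stems ending in -f (dufuf → dufuum, lizof → lizoum) drop the final letter and add -um.
The other patterns: stems ending in -w add the prefix so-; stems ending in -l or -r add -ir.
So buzif → buzium.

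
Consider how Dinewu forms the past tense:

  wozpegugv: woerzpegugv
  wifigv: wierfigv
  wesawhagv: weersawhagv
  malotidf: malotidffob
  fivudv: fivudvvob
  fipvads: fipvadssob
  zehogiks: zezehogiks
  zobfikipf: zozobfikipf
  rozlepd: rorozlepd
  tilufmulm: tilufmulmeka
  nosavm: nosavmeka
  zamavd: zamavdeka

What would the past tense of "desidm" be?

wozpegugv and fivudv both end in -v yet inflect differently (woerzpegugv, fivudvvob), so the final letter is not what conditions the rule; the second-to-last letter is.
"desidm" has second-to-last letter 'd'. The stems whose second-to-last letter is 'd' (malotidf → malotidffob, fivudv → fivudvvob, fipvads → fipvadssob) double the final consonant and add -ob.
The other patterns: stems whose second-to-last letter is 'g' insert -er- after the first vowel; stems whose second-to-last letter is 'k' or 'p' repeat the first consonant+vowel as a prefix; stems whose second-to-last letter is 'l' or 'v' add -eka.
So desidm → desidmmob.

desidmmob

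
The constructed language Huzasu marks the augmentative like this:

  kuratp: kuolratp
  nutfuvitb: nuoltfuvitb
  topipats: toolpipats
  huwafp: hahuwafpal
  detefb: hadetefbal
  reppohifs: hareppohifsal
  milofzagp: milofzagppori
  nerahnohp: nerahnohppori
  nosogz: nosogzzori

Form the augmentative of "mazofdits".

maolzofdits

"mazofdits" has second-to-last letter 't'. The stems whose second-to-last letter is 't' (kuratp → kuolratp, nutfuvitb → nuoltfuvitb, topipats → toolpipats) insert -ol- after the first vowel.
So mazofdits → maolzofdits.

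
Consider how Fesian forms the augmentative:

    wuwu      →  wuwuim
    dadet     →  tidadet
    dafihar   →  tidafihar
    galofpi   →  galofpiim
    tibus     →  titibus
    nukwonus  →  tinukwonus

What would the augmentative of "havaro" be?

havaroim

"havaro" ends in a vowel. The stems ending in a vowel (galofpi → galofpiim, wuwu → wuwuim) add -im.
The other pattern: stems ending in a consonant add the prefix ti-.
So havaro → havaroim.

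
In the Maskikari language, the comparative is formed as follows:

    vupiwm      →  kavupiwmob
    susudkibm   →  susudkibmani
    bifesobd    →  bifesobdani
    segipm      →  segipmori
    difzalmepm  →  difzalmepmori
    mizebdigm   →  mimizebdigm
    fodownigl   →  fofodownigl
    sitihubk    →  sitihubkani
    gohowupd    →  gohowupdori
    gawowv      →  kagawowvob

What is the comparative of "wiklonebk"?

susudkibm and vupiwm both end in -m yet inflect differently (susudkibmani, kavupiwmob), so the final letter is not what conditions the rule; the second-to-last letter is.
"wiklonebk" has second-to-last letter 'b'. The stems whose second-to-last letter is 'b' (bifesobd → bifesobdani, susudkibm → susudkibmani, sitihubk → sitihubkani) add -ani.
So wiklonebk → wiklonebkani.

wiklonebkani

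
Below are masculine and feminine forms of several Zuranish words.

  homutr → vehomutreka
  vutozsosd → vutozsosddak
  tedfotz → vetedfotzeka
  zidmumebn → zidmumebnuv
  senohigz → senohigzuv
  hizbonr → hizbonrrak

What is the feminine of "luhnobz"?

senohigz and tedfotz both end in -z yet inflect differently (senohigzuv, vetedfotzeka), so the final letter is not what conditions the rule; the second-to-last letter is.
"luhnobz" has second-to-last letter 'b'. The one such stem in the data (zidmumebn → zidmumebnuv) adds -uv, so the same rule applies.
So luhnobz → luhnobzuv.

luhnobzuv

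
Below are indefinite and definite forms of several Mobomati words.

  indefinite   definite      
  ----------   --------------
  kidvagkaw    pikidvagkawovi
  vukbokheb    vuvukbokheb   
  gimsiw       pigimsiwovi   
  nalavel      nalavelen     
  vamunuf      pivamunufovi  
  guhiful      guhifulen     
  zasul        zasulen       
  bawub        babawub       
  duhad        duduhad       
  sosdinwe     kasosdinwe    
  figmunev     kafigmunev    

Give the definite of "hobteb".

hohobteb

guhiful and vamunuf both have last vowel 'u' yet inflect differently (guhifulen, pivamunufovi), so the last vowel is not what conditions the rule; the final letter is.
"hobteb" ends in -b. The stems ending in -b (bawub → babawub, vukbokheb → vuvukbokheb) repeat the first consonant+vowel as a prefix.
The other patterns: stems ending in -l add -en; stems ending in -f or -w add pi- … -ovi around the stem; stems ending in -e or -v add the prefix ka-.
So hobteb → hohobteb.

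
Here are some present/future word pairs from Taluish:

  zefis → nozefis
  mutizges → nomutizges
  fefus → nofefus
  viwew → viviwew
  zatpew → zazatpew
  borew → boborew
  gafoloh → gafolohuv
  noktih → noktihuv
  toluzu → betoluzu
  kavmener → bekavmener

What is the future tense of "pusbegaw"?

pupusbegaw

"pusbegaw" ends in -w. The stems ending in -w (viwew → viviwew, zatpew → zazatpew, borew → boborew) repeat the first consonant+vowel as a prefix.
So pusbegaw → pupusbegaw.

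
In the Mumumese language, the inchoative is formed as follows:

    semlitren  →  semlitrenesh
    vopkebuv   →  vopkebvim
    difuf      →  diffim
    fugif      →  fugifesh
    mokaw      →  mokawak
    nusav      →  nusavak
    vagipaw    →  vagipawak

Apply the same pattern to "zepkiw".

zepkiwesh

vopkebuv and nusav both end in -v yet inflect differently (vopkebvim, nusavak), so the final letter is not what conditions the rule; the last vowel is.
"zepkiw" has last vowel 'i'. The one such stem in the data (fugif → fugifesh) adds -esh, so the same rule applies.
The other patterns: stems whose last vowel is 'u' delete the last vowel and add -im; stems whose last vowel is 'a' add -ak.
So zepkiw → zepkiwesh.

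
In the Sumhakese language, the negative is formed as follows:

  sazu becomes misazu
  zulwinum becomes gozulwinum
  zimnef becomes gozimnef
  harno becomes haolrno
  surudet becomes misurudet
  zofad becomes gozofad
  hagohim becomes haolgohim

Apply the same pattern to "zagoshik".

gozagoshik

hagohim and zulwinum both end in -m yet inflect differently (haolgohim, gozulwinum), so the final letter is not what conditions the rule; the first letter is.
"zagoshik" begins with z-. The stems beginning with z- (zofad → gozofad, zulwinum → gozulwinum, zimnef → gozimnef) add the prefix go-.
The other patterns: stems beginning with h- insert -ol- after the first vowel; stems beginning with s- add the prefix mi-.
So zagoshik → gozagoshik.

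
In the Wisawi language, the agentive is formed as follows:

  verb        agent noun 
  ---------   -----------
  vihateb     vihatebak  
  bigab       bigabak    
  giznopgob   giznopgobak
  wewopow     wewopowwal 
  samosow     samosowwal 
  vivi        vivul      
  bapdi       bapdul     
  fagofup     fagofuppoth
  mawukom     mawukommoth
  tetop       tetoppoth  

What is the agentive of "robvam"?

robvammoth

giznopgob and wewopow both have last vowel 'o' yet inflect differently (giznopgobak, wewopowwal), so the last vowel is not what conditions the rule; the final letter is.
"robvam" ends in -m. The one such stem in the data (mawukom → mawukommoth) doubles the final consonant and adds -oth (as do fagofup, tetop), so the same rule applies.
The other patterns: stems ending in -b add -ak; stems ending in -w double the final consonant and add -al; stems ending in -i drop the final letter and add -ul.
So robvam → robvammoth.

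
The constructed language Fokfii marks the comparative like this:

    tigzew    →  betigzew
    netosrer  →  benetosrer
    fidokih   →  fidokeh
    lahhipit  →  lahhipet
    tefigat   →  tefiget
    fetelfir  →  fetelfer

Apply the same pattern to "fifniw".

netosrer and fetelfir both end in -r yet inflect differently (benetosrer, fetelfer), so the final letter is not what conditions the rule; the last vowel is.
"fifniw" has last vowel 'i'. The stems whose last vowel is 'i' (fidokih → fidokeh, lahhipit → lahhipet, fetelfir → fetelfer) change the last vowel to 'e'.
So fifniw → fifnew.

fifnew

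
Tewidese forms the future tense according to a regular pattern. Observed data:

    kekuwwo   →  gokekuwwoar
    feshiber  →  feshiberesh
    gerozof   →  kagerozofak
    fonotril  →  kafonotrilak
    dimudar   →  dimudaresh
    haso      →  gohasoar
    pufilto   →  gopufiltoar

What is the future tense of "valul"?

pufilto and gerozof both have last vowel 'o' yet inflect differently (gopufiltoar, kagerozofak), so the last vowel is not what conditions the rule; the final letter is.
"valul" ends in -l. The one such stem in the data (fonotril → kafonotrilak) adds ka- … -ak around the stem, so the same rule applies.
So valul → kavalulak.

kavalulak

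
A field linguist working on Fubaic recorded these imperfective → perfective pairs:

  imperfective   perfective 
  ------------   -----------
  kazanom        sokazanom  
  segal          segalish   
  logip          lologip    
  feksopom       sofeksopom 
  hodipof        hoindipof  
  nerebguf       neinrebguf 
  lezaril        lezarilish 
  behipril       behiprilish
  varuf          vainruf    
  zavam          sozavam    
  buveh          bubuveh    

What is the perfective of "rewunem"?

sorewunem

"rewunem" ends in -m. The stems ending in -m (zavam → sozavam, kazanom → sokazanom, feksopom → sofeksopom) add the prefix so-.
So rewunem → sorewunem.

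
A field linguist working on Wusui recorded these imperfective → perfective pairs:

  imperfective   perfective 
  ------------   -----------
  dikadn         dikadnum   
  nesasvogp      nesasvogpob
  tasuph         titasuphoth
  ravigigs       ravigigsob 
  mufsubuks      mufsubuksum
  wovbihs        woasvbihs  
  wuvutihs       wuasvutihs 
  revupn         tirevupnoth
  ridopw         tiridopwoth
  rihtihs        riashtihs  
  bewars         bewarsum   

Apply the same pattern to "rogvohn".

roasgvohn

rihtihs and ravigigs both end in -s yet inflect differently (riashtihs, ravigigsob), so the final letter is not what conditions the rule; the second-to-last letter is.
"rogvohn" has second-to-last letter 'h'. The stems whose second-to-last letter is 'h' (rihtihs → riashtihs, wovbihs → woasvbihs, wuvutihs → wuasvutihs) insert -as- after the first vowel.
The other patterns: stems whose second-to-last letter is 'p' add ti- … -oth around the stem; stems whose second-to-last letter is 'g' add -ob; stems whose second-to-last letter is 'd', 'k' or 'r' add -um.
So rogvohn → roasgvohn.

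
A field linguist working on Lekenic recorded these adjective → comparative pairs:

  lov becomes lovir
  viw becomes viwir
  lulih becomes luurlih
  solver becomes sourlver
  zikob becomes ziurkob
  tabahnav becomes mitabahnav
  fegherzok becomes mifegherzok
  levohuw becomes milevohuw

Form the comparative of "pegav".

lov and tabahnav both end in -v yet inflect differently (lovir, mitabahnav), so the final letter is not what conditions the rule; the number of vowels is.
"pegav" has 2 vowels. The stems with 2 vowels (lulih → luurlih, solver → sourlver, zikob → ziurkob) insert -ur- after the first vowel.
The other patterns: stems with 1 vowel add -ir; stems with 3 vowels add the prefix mi-.
So pegav → peurgav.

peurgav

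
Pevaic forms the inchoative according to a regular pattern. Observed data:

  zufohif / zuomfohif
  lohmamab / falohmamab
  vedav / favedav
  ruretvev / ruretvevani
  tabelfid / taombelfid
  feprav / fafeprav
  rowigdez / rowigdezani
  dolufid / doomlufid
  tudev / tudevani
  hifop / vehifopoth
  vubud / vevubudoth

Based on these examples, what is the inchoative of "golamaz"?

fagolamaz

"golamaz" has last vowel 'a'. The stems whose last vowel is 'a' (lohmamab → falohmamab, feprav → fafeprav, vedav → favedav) add the prefix fa-.
So golamaz → fagolamaz.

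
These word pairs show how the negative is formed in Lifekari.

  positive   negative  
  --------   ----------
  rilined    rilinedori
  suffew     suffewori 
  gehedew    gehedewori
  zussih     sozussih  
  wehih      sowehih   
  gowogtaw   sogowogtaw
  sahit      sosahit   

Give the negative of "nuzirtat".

sonuzirtat

"nuzirtat" has last vowel 'a'. The one such stem in the data (gowogtaw → sogowogtaw) adds the prefix so-, so the same rule applies.
So nuzirtat → sonuzirtat.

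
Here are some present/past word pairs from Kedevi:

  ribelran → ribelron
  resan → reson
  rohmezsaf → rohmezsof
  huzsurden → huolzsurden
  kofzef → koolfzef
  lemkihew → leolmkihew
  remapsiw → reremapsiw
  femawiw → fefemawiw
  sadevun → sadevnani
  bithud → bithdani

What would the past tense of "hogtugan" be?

"hogtugan" has last vowel 'a'. The stems whose last vowel is 'a' (ribelran → ribelron, resan → reson, rohmezsaf → rohmezsof) change the last vowel to 'o'.
The other patterns: stems whose last vowel is 'e' insert -ol- after the first vowel; stems whose last vowel is 'i' repeat the first consonant+vowel as a prefix; stems whose last vowel is 'u' delete the last vowel and add -ani.
So hogtugan → hogtugon.

hogtugon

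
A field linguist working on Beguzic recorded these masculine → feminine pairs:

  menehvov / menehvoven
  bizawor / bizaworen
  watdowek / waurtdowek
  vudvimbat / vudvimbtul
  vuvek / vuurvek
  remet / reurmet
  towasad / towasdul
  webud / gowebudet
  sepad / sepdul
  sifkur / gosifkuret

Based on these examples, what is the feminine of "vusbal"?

vusblul

"vusbal" has last vowel 'a'. The stems whose last vowel is 'a' (vudvimbat → vudvimbtul, towasad → towasdul, sepad → sepdul) delete the last vowel and add -ul.
The other patterns: stems whose last vowel is 'o' add -en; stems whose last vowel is 'u' add go- … -et around the stem; stems whose last vowel is 'e' insert -ur- after the first vowel.
So vusbal → vusblul.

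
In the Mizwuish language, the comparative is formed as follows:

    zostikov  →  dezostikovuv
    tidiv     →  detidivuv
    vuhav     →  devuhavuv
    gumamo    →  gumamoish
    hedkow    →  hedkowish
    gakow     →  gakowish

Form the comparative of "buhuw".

"buhuw" ends in -w. The stems ending in -w (hedkow → hedkowish, gakow → gakowish) add -ish.
So buhuw → buhuwish.

buhuwish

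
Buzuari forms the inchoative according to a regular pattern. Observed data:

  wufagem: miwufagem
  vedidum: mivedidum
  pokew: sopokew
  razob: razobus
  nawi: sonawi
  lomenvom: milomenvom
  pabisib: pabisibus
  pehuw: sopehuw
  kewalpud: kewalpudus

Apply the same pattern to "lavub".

vedidum and kewalpud both have last vowel 'u' yet inflect differently (mivedidum, kewalpudus), so the last vowel is not what conditions the rule; the final letter is.
"lavub" ends in -b. The stems ending in -b (razob → razobus, pabisib → pabisibus) add -us.
So lavub → lavubus.

lavubus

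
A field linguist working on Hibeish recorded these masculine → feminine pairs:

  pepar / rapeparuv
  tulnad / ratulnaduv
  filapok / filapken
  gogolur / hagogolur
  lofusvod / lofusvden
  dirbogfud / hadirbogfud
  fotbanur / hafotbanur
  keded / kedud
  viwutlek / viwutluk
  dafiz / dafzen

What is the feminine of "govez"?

govuz

"govez" has last vowel 'e'. The stems whose last vowel is 'e' (viwutlek → viwutluk, keded → kedud) change the last vowel to 'u'.
The other patterns: stems whose last vowel is 'u' add the prefix ha-; stems whose last vowel is 'i' or 'o' delete the last vowel and add -en; stems whose last vowel is 'a' add ra- … -uv around the stem.
So govez → govuz.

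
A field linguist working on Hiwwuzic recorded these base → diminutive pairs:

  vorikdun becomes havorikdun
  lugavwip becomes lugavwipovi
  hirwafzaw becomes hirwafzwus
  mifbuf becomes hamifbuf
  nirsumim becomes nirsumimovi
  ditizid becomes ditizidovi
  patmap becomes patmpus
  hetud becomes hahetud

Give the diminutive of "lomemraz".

hetud and ditizid both end in -d yet inflect differently (hahetud, ditizidovi), so the final letter is not what conditions the rule; the last vowel is.
"lomemraz" has last vowel 'a'. The stems whose last vowel is 'a' (patmap → patmpus, hirwafzaw → hirwafzwus) delete the last vowel and add -us.
The other patterns: stems whose last vowel is 'u' add the prefix ha-; stems whose last vowel is 'i' add -ovi.
So lomemraz → lomemrzus.

lomemrzus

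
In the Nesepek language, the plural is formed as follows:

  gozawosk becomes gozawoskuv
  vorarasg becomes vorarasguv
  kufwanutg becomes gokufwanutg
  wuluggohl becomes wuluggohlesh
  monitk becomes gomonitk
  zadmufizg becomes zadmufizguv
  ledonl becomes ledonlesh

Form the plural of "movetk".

gomovetk

vorarasg and kufwanutg both end in -g yet inflect differently (vorarasguv, gokufwanutg), so the final letter is not what conditions the rule; the second-to-last letter is.
"movetk" has second-to-last letter 't'. The stems whose second-to-last letter is 't' (kufwanutg → gokufwanutg, monitk → gomonitk) add the prefix go-.
The other patterns: stems whose second-to-last letter is 's' or 'z' add -uv; stems whose second-to-last letter is 'h' or 'n' add -esh.
So movetk → gomovetk.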